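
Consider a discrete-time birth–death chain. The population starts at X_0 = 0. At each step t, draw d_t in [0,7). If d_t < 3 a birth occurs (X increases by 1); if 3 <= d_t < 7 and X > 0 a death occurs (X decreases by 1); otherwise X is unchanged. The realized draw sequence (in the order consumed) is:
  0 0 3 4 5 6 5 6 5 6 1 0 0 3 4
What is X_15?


t=0: X=0, d=0 → birth, X_1=1
t=1: X=1, d=0 → birth, X_2=2
t=2: X=2, d=3 → death, X_3=1
t=3: X=1, d=4 → death, X_4=0
t=4: X=0, d=5 → hold, X_5=0
t=5: X=0, d=6 → hold, X_6=0
t=6: X=0, d=5 → hold, X_7=0
t=7: X=0, d=6 → hold, X_8=0
t=8: X=0, d=5 → hold, X_9=0
t=9: X=0, d=6 → hold, X_10=0
t=10: X=0, d=1 → birth, X_11=1
t=11: X=1, d=0 → birth, X_12=2
t=12: X=2, d=0 → birth, X_13=3
t=13: X=3, d=3 → death, X_14=2
t=14: X=2, d=4 → death, X_15=1

1


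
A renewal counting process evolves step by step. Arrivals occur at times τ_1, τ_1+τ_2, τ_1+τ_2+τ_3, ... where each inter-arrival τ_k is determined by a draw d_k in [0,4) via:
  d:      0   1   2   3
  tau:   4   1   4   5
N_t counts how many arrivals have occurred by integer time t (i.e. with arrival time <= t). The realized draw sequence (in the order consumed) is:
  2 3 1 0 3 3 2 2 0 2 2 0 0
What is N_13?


draw d_1=2: τ_1=4, arrival time A_1=4
draw d_2=3: τ_2=5, arrival time A_2=9
draw d_3=1: τ_3=1, arrival time A_3=10
draw d_4=0: τ_4=4, arrival time A_4=14
draw d_5=3: τ_5=5, arrival time A_5=19
draw d_6=3: τ_6=5, arrival time A_6=24
draw d_7=2: τ_7=4, arrival time A_7=28
draw d_8=2: τ_8=4, arrival time A_8=32
draw d_9=0: τ_9=4, arrival time A_9=36
draw d_10=2: τ_10=4, arrival time A_10=40
draw d_11=2: τ_11=4, arrival time A_11=44
draw d_12=0: τ_12=4, arrival time A_12=48
draw d_13=0: τ_13=4, arrival time A_13=52
N_t over t=0..13: 0:0 1:0 2:0 3:0 4:1 5:1 6:1 7:1 8:1 9:2 10:3 11:3 12:3 13:3

3


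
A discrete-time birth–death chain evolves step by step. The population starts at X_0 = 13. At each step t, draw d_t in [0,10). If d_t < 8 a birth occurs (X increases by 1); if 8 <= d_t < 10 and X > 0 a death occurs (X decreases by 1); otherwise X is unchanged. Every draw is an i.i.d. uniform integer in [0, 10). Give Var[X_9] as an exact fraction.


144/25

X can drop by at most 1 per step and X_0 = 13 > T = 9, so X_t >= 13 − t >= 4 > 0 for every t <= 9: the floor at 0 (the 'and X > 0' condition) never binds. Hence X_9 = X_0 + Σ_{t<9} Y_t with i.i.d. increments Y_t = y(d_t) ∈ {+1, −1, 0}.
Outcome values over d=0..9: [1, 1, 1, 1, 1, 1, 1, 1, -1, -1]
Σy = 6, Σy² = 10, M = 10
μ = 6/10 = 3/5,  σ² = 10/10 − (3/5)² = 16/25
Independent increments: Var[X_9] = 9·σ² = 9·(16/25) = 144/25


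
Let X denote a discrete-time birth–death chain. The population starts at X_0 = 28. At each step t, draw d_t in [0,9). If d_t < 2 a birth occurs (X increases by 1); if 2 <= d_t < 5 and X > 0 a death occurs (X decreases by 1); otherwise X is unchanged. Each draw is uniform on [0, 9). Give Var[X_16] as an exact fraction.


704/81

X can drop by at most 1 per step and X_0 = 28 > T = 16, so X_t >= 28 − t >= 12 > 0 for every t <= 16: the floor at 0 (the 'and X > 0' condition) never binds. Hence X_16 = X_0 + Σ_{t<16} Y_t with i.i.d. increments Y_t = y(d_t) ∈ {+1, −1, 0}.
Outcome values over d=0..8: [1, 1, -1, -1, -1, 0, 0, 0, 0]
Σy = -1, Σy² = 5, M = 9
μ = -1/9 = -1/9,  σ² = 5/9 − (-1/9)² = 44/81
Independent increments: Var[X_16] = 16·σ² = 16·(44/81) = 704/81


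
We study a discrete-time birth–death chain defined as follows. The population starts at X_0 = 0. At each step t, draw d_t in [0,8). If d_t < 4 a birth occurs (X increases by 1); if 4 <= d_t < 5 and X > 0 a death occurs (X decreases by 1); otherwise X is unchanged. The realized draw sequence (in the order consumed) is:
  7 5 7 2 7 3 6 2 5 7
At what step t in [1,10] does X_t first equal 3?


8

t=0: X=0, d=7 → hold, X_1=0
t=1: X=0, d=5 → hold, X_2=0
t=2: X=0, d=7 → hold, X_3=0
t=3: X=0, d=2 → birth, X_4=1
t=4: X=1, d=7 → hold, X_5=1
t=5: X=1, d=3 → birth, X_6=2
t=6: X=2, d=6 → hold, X_7=2
t=7: X=2, d=2 → birth, X_8=3
t=8: X=3, d=5 → hold, X_9=3
t=9: X=3, d=7 → hold, X_10=3


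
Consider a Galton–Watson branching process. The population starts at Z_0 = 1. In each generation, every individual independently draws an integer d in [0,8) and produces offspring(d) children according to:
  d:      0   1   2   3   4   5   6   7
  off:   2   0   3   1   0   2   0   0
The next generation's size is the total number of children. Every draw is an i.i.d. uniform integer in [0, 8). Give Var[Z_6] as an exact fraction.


Outcome values over d=0..7: [2, 0, 3, 1, 0, 2, 0, 0]
Σy = 8, Σy² = 18, M = 8
μ = 8/8 = 1,  σ² = 18/8 − (1)² = 5/4
V_0 = 0, E_0 = 1
V_1 = 5/4·E_0 + (1)²·V_0 = 5/4;  E_1 = 1
V_2 = 5/4·E_1 + (1)²·V_1 = 5/2;  E_2 = 1
V_3 = 5/4·E_2 + (1)²·V_2 = 15/4;  E_3 = 1
V_4 = 5/4·E_3 + (1)²·V_3 = 5;  E_4 = 1
V_5 = 5/4·E_4 + (1)²·V_4 = 25/4;  E_5 = 1
V_6 = 5/4·E_5 + (1)²·V_5 = 15/2;  E_6 = 1

15/2


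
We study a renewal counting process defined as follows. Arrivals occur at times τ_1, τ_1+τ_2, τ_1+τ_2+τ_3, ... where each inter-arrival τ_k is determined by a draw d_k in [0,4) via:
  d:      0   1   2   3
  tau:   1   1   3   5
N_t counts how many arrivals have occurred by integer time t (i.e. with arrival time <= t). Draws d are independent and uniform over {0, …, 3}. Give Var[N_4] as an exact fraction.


319/256

Inter-arrival values over d=0..3: [1, 1, 3, 5]
Each d has probability 1/4, so the pmf of τ is: f(1) = 1/2, f(3) = 1/4, f(5) = 1/4
Let p_n(j) = P(N_n = j), with p_0 = [1]. Condition on τ_1: p_n(0) = P(τ > n), and for j >= 1, p_n(j) = Σ_{k<=n} f(k)·p_{n−k}(j−1)
p_1 = [1/2, 1/2]  (j = 0..1)
p_2 = [1/2, 1/4, 1/4]  (j = 0..2)
p_3 = [1/4, 1/2, 1/8, 1/8]  (j = 0..3)
p_4 = [1/4, 1/4, 3/8, 1/16, 1/16]  (j = 0..4)
E[N_4] = Σ j·p_4(j) = 23/16;  E[N_4²] = Σ j²·p_4(j) = 53/16
Var[N_4] = 53/16 − (23/16)² = 319/256


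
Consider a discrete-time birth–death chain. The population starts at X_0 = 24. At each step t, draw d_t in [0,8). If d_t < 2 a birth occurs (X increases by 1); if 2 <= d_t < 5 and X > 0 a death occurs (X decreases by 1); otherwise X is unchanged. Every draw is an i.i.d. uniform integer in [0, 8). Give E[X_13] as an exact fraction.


179/8

X can drop by at most 1 per step and X_0 = 24 > T = 13, so X_t >= 24 − t >= 11 > 0 for every t <= 13: the floor at 0 (the 'and X > 0' condition) never binds. Hence X_13 = X_0 + Σ_{t<13} Y_t with i.i.d. increments Y_t = y(d_t) ∈ {+1, −1, 0}.
Outcome values over d=0..7: [1, 1, -1, -1, -1, 0, 0, 0]
Σy = -1, Σy² = 5, M = 8
μ = -1/8 = -1/8,  σ² = 5/8 − (-1/8)² = 39/64
E[X_13] = 24 + 13·(-1/8) = 179/8


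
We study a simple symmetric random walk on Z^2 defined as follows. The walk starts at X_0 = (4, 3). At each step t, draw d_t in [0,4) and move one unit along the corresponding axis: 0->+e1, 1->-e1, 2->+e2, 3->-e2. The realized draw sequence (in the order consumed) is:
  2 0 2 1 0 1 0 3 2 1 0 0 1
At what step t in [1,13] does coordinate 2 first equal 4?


1

t=0: X=(4, 3), d=2 → +e2, X_1=(4, 4)
t=1: X=(4, 4), d=0 → +e1, X_2=(5, 4)
t=2: X=(5, 4), d=2 → +e2, X_3=(5, 5)
t=3: X=(5, 5), d=1 → -e1, X_4=(4, 5)
t=4: X=(4, 5), d=0 → +e1, X_5=(5, 5)
t=5: X=(5, 5), d=1 → -e1, X_6=(4, 5)
t=6: X=(4, 5), d=0 → +e1, X_7=(5, 5)
t=7: X=(5, 5), d=3 → -e2, X_8=(5, 4)
t=8: X=(5, 4), d=2 → +e2, X_9=(5, 5)
t=9: X=(5, 5), d=1 → -e1, X_10=(4, 5)
t=10: X=(4, 5), d=0 → +e1, X_11=(5, 5)
t=11: X=(5, 5), d=0 → +e1, X_12=(6, 5)
t=12: X=(6, 5), d=1 → -e1, X_13=(5, 5)


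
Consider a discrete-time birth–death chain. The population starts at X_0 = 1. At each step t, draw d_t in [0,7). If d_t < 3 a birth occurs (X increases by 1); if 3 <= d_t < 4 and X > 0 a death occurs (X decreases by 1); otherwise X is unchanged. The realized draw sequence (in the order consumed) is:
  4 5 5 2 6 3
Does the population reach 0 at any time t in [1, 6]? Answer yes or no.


t=0: X=1, d=4 → hold, X_1=1
t=1: X=1, d=5 → hold, X_2=1
t=2: X=1, d=5 → hold, X_3=1
t=3: X=1, d=2 → birth, X_4=2
t=4: X=2, d=6 → hold, X_5=2
t=5: X=2, d=3 → death, X_6=1

no


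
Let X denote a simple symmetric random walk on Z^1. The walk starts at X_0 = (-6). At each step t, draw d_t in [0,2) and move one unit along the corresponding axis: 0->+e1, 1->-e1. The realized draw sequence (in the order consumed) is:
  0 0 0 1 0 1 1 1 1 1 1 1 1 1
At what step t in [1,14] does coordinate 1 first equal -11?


13

t=0: X=(-6), d=0 → +e1, X_1=(-5)
t=1: X=(-5), d=0 → +e1, X_2=(-4)
t=2: X=(-4), d=0 → +e1, X_3=(-3)
t=3: X=(-3), d=1 → -e1, X_4=(-4)
t=4: X=(-4), d=0 → +e1, X_5=(-3)
t=5: X=(-3), d=1 → -e1, X_6=(-4)
t=6: X=(-4), d=1 → -e1, X_7=(-5)
t=7: X=(-5), d=1 → -e1, X_8=(-6)
t=8: X=(-6), d=1 → -e1, X_9=(-7)
t=9: X=(-7), d=1 → -e1, X_10=(-8)
t=10: X=(-8), d=1 → -e1, X_11=(-9)
t=11: X=(-9), d=1 → -e1, X_12=(-10)
t=12: X=(-10), d=1 → -e1, X_13=(-11)
t=13: X=(-11), d=1 → -e1, X_14=(-12)


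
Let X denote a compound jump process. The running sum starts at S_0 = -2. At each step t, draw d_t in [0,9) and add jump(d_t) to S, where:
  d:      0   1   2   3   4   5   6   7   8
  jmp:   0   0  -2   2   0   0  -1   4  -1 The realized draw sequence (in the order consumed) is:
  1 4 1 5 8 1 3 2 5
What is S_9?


t=0: S=-2, d=1, jump=0, S_1=-2
t=1: S=-2, d=4, jump=0, S_2=-2
t=2: S=-2, d=1, jump=0, S_3=-2
t=3: S=-2, d=5, jump=0, S_4=-2
t=4: S=-2, d=8, jump=-1, S_5=-3
t=5: S=-3, d=1, jump=0, S_6=-3
t=6: S=-3, d=3, jump=2, S_7=-1
t=7: S=-1, d=2, jump=-2, S_8=-3
t=8: S=-3, d=5, jump=0, S_9=-3

-3


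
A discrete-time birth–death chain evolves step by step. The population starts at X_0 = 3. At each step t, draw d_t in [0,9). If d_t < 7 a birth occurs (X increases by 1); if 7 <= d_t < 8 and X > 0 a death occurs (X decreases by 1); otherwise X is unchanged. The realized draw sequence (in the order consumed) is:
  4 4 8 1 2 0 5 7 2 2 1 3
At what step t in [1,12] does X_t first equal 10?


10

t=0: X=3, d=4 → birth, X_1=4
t=1: X=4, d=4 → birth, X_2=5
t=2: X=5, d=8 → hold, X_3=5
t=3: X=5, d=1 → birth, X_4=6
t=4: X=6, d=2 → birth, X_5=7
t=5: X=7, d=0 → birth, X_6=8
t=6: X=8, d=5 → birth, X_7=9
t=7: X=9, d=7 → death, X_8=8
t=8: X=8, d=2 → birth, X_9=9
t=9: X=9, d=2 → birth, X_10=10
t=10: X=10, d=1 → birth, X_11=11
t=11: X=11, d=3 → birth, X_12=12


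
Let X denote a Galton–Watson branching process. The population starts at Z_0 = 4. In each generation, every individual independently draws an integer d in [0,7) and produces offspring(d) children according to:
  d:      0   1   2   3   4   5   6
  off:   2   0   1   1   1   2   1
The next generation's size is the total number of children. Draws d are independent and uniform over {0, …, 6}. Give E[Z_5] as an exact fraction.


131072/16807

Outcome values over d=0..6: [2, 0, 1, 1, 1, 2, 1]
Σy = 8, Σy² = 12, M = 7
μ = 8/7 = 8/7,  σ² = 12/7 − (8/7)² = 20/49
E[Z_0] = 4
E[Z_1] = 8/7·E[Z_0] = 32/7
E[Z_2] = 8/7·E[Z_1] = 256/49
E[Z_3] = 8/7·E[Z_2] = 2048/343
E[Z_4] = 8/7·E[Z_3] = 16384/2401
E[Z_5] = 8/7·E[Z_4] = 131072/16807


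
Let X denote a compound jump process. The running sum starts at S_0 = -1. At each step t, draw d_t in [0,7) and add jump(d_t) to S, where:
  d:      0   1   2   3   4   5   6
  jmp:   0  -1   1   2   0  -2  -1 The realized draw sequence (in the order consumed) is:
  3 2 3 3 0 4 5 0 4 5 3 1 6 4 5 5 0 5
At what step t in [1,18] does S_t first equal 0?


15

t=0: S=-1, d=3, jump=2, S_1=1
t=1: S=1, d=2, jump=1, S_2=2
t=2: S=2, d=3, jump=2, S_3=4
t=3: S=4, d=3, jump=2, S_4=6
t=4: S=6, d=0, jump=0, S_5=6
t=5: S=6, d=4, jump=0, S_6=6
t=6: S=6, d=5, jump=-2, S_7=4
t=7: S=4, d=0, jump=0, S_8=4
t=8: S=4, d=4, jump=0, S_9=4
t=9: S=4, d=5, jump=-2, S_10=2
t=10: S=2, d=3, jump=2, S_11=4
t=11: S=4, d=1, jump=-1, S_12=3
t=12: S=3, d=6, jump=-1, S_13=2
t=13: S=2, d=4, jump=0, S_14=2
t=14: S=2, d=5, jump=-2, S_15=0
t=15: S=0, d=5, jump=-2, S_16=-2
t=16: S=-2, d=0, jump=0, S_17=-2
t=17: S=-2, d=5, jump=-2, S_18=-4


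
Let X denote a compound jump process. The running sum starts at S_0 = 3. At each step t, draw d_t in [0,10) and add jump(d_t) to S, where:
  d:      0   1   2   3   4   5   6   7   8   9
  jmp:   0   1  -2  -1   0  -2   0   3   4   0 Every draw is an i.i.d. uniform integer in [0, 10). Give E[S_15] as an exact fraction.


15/2

Outcome values over d=0..9: [0, 1, -2, -1, 0, -2, 0, 3, 4, 0]
Σy = 3, Σy² = 35, M = 10
μ = 3/10 = 3/10,  σ² = 35/10 − (3/10)² = 341/100
E[S_15] = 3 + 15·(3/10) = 15/2


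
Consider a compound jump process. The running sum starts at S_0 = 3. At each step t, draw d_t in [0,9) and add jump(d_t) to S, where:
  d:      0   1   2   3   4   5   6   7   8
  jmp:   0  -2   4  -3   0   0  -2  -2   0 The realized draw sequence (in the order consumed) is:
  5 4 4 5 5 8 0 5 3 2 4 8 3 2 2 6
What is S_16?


7

t=0: S=3, d=5, jump=0, S_1=3
t=1: S=3, d=4, jump=0, S_2=3
t=2: S=3, d=4, jump=0, S_3=3
t=3: S=3, d=5, jump=0, S_4=3
t=4: S=3, d=5, jump=0, S_5=3
t=5: S=3, d=8, jump=0, S_6=3
t=6: S=3, d=0, jump=0, S_7=3
t=7: S=3, d=5, jump=0, S_8=3
t=8: S=3, d=3, jump=-3, S_9=0
t=9: S=0, d=2, jump=4, S_10=4
t=10: S=4, d=4, jump=0, S_11=4
t=11: S=4, d=8, jump=0, S_12=4
t=12: S=4, d=3, jump=-3, S_13=1
t=13: S=1, d=2, jump=4, S_14=5
t=14: S=5, d=2, jump=4, S_15=9
t=15: S=9, d=6, jump=-2, S_16=7


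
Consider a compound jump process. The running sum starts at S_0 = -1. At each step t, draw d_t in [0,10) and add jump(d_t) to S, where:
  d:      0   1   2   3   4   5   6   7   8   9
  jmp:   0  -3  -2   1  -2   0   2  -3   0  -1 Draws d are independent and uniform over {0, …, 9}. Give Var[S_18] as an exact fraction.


1152/25

Outcome values over d=0..9: [0, -3, -2, 1, -2, 0, 2, -3, 0, -1]
Σy = -8, Σy² = 32, M = 10
μ = -8/10 = -4/5,  σ² = 32/10 − (-4/5)² = 64/25
Independent increments: Var[S_18] = 18·σ² = 18·(64/25) = 1152/25


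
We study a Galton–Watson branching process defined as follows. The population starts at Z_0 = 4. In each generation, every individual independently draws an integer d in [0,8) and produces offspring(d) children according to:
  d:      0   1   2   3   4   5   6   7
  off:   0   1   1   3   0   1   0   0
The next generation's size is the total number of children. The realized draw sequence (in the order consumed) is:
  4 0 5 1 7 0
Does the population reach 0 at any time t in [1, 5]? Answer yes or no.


gen 0: Z_0=4, draws=[4, 0, 5, 1], offspring=[0, 0, 1, 1], Z_1=2
gen 1: Z_1=2, draws=[7, 0], offspring=[0, 0], Z_2=0
gen 2: Z_2=0, draws=[], offspring=[], Z_3=0
gen 3: Z_3=0, draws=[], offspring=[], Z_4=0
gen 4: Z_4=0, draws=[], offspring=[], Z_5=0

yes


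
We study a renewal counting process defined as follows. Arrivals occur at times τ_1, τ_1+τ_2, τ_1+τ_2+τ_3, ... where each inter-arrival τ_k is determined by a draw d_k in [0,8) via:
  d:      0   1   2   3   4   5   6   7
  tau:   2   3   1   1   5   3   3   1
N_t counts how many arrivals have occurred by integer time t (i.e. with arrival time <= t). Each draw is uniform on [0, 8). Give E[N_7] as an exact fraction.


Inter-arrival values over d=0..7: [2, 3, 1, 1, 5, 3, 3, 1]
Each d has probability 1/8, so the pmf of τ is: f(1) = 3/8, f(2) = 1/8, f(3) = 3/8, f(5) = 1/8
Renewal equation for m(n) = E[N_n]: condition on τ_1 = k (if k <= n, one arrival plus a fresh copy on the remaining n−k steps): m(n) = F(n) + Σ_{k<=n} f(k)·m(n−k), where F(n) = P(τ <= n) and m(0) = 0
m(1) = F(1) = 3/8
m(2) = F(2) + f(1)·m(1) = 1/2 + 3/8·3/8 = 41/64
m(3) = F(3) + f(1)·m(2) + f(2)·m(1) = 7/8 + 3/8·41/64 + 1/8·3/8 = 595/512
m(4) = F(4) + f(1)·m(3) + f(2)·m(2) + f(3)·m(1) = 7/8 + 3/8·595/512 + 1/8·41/64 + 3/8·3/8 = 6273/4096
m(5) = F(5) + f(1)·m(4) + f(2)·m(3) + f(3)·m(2) = 1 + 3/8·6273/4096 + 1/8·595/512 + 3/8·41/64 = 64219/32768
m(6) = F(6) + f(1)·m(5) + f(2)·m(4) + f(3)·m(3) + f(5)·m(1) = 1 + 3/8·64219/32768 + 1/8·6273/4096 + 3/8·595/512 + 1/8·3/8 = 631513/262144
m(7) = F(7) + f(1)·m(6) + f(2)·m(5) + f(3)·m(4) + f(5)·m(2) = 1 + 3/8·631513/262144 + 1/8·64219/32768 + 3/8·6273/4096 + 1/8·41/64 = 5877795/2097152
E[N_7] = m(7) = 5877795/2097152

5877795/2097152


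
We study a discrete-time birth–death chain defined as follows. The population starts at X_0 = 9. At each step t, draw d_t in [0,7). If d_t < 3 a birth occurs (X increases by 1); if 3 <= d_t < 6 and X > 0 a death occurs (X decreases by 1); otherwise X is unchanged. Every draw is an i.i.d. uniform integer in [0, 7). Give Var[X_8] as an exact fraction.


X can drop by at most 1 per step and X_0 = 9 > T = 8, so X_t >= 9 − t >= 1 > 0 for every t <= 8: the floor at 0 (the 'and X > 0' condition) never binds. Hence X_8 = X_0 + Σ_{t<8} Y_t with i.i.d. increments Y_t = y(d_t) ∈ {+1, −1, 0}.
Outcome values over d=0..6: [1, 1, 1, -1, -1, -1, 0]
Σy = 0, Σy² = 6, M = 7
μ = 0/7 = 0,  σ² = 6/7 − (0)² = 6/7
Independent increments: Var[X_8] = 8·σ² = 8·(6/7) = 48/7

48/7


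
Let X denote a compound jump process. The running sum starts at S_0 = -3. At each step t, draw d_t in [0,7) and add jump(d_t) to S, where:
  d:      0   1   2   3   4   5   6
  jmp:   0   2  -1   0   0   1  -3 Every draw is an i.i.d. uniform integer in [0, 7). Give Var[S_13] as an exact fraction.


1352/49

Outcome values over d=0..6: [0, 2, -1, 0, 0, 1, -3]
Σy = -1, Σy² = 15, M = 7
μ = -1/7 = -1/7,  σ² = 15/7 − (-1/7)² = 104/49
Independent increments: Var[S_13] = 13·σ² = 13·(104/49) = 1352/49


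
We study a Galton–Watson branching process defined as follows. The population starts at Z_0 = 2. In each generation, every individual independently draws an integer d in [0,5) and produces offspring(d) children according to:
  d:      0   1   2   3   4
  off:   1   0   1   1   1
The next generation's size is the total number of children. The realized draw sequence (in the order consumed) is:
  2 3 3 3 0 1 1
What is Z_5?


0

gen 0: Z_0=2, draws=[2, 3], offspring=[1, 1], Z_1=2
gen 1: Z_1=2, draws=[3, 3], offspring=[1, 1], Z_2=2
gen 2: Z_2=2, draws=[0, 1], offspring=[1, 0], Z_3=1
gen 3: Z_3=1, draws=[1], offspring=[0], Z_4=0
gen 4: Z_4=0, draws=[], offspring=[], Z_5=0


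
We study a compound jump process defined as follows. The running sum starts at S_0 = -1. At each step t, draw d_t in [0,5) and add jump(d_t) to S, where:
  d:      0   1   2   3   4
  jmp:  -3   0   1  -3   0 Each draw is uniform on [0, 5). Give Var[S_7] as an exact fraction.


98/5

Outcome values over d=0..4: [-3, 0, 1, -3, 0]
Σy = -5, Σy² = 19, M = 5
μ = -5/5 = -1,  σ² = 19/5 − (-1)² = 14/5
Independent increments: Var[S_7] = 7·σ² = 7·(14/5) = 98/5


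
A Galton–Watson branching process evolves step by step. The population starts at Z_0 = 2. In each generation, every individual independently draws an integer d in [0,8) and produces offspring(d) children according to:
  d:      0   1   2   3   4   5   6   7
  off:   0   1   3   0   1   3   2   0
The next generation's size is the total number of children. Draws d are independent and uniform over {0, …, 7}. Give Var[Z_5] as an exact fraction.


30201875/524288

Outcome values over d=0..7: [0, 1, 3, 0, 1, 3, 2, 0]
Σy = 10, Σy² = 24, M = 8
μ = 10/8 = 5/4,  σ² = 24/8 − (5/4)² = 23/16
V_0 = 0, E_0 = 2
V_1 = 23/16·E_0 + (5/4)²·V_0 = 23/8;  E_1 = 5/2
V_2 = 23/16·E_1 + (5/4)²·V_1 = 1035/128;  E_2 = 25/8
V_3 = 23/16·E_2 + (5/4)²·V_2 = 35075/2048;  E_3 = 125/32
V_4 = 23/16·E_3 + (5/4)²·V_3 = 1060875/32768;  E_4 = 625/128
V_5 = 23/16·E_4 + (5/4)²·V_4 = 30201875/524288;  E_5 = 3125/512


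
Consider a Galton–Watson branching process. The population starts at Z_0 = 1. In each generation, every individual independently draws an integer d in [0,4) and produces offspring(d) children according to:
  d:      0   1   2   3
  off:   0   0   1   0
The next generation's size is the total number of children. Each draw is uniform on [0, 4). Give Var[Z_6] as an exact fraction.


4095/16777216

Outcome values over d=0..3: [0, 0, 1, 0]
Σy = 1, Σy² = 1, M = 4
μ = 1/4 = 1/4,  σ² = 1/4 − (1/4)² = 3/16
V_0 = 0, E_0 = 1
V_1 = 3/16·E_0 + (1/4)²·V_0 = 3/16;  E_1 = 1/4
V_2 = 3/16·E_1 + (1/4)²·V_1 = 15/256;  E_2 = 1/16
V_3 = 3/16·E_2 + (1/4)²·V_2 = 63/4096;  E_3 = 1/64
V_4 = 3/16·E_3 + (1/4)²·V_3 = 255/65536;  E_4 = 1/256
V_5 = 3/16·E_4 + (1/4)²·V_4 = 1023/1048576;  E_5 = 1/1024
V_6 = 3/16·E_5 + (1/4)²·V_5 = 4095/16777216;  E_6 = 1/4096


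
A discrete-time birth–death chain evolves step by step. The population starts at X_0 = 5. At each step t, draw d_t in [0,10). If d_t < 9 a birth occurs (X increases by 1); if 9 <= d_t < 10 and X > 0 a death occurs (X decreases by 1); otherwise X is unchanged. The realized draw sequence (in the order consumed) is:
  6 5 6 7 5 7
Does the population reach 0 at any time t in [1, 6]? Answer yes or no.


no

t=0: X=5, d=6 → birth, X_1=6
t=1: X=6, d=5 → birth, X_2=7
t=2: X=7, d=6 → birth, X_3=8
t=3: X=8, d=7 → birth, X_4=9
t=4: X=9, d=5 → birth, X_5=10
t=5: X=10, d=7 → birth, X_6=11


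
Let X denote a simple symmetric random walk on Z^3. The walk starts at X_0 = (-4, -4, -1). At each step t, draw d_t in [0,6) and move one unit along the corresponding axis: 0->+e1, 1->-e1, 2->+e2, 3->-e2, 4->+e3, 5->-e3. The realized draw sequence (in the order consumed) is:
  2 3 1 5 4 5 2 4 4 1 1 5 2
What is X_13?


(-7, -2, -1)

t=0: X=(-4, -4, -1), d=2 → +e2, X_1=(-4, -3, -1)
t=1: X=(-4, -3, -1), d=3 → -e2, X_2=(-4, -4, -1)
t=2: X=(-4, -4, -1), d=1 → -e1, X_3=(-5, -4, -1)
t=3: X=(-5, -4, -1), d=5 → -e3, X_4=(-5, -4, -2)
t=4: X=(-5, -4, -2), d=4 → +e3, X_5=(-5, -4, -1)
t=5: X=(-5, -4, -1), d=5 → -e3, X_6=(-5, -4, -2)
t=6: X=(-5, -4, -2), d=2 → +e2, X_7=(-5, -3, -2)
t=7: X=(-5, -3, -2), d=4 → +e3, X_8=(-5, -3, -1)
t=8: X=(-5, -3, -1), d=4 → +e3, X_9=(-5, -3, 0)
t=9: X=(-5, -3, 0), d=1 → -e1, X_10=(-6, -3, 0)
t=10: X=(-6, -3, 0), d=1 → -e1, X_11=(-7, -3, 0)
t=11: X=(-7, -3, 0), d=5 → -e3, X_12=(-7, -3, -1)
t=12: X=(-7, -3, -1), d=2 → +e2, X_13=(-7, -2, -1)


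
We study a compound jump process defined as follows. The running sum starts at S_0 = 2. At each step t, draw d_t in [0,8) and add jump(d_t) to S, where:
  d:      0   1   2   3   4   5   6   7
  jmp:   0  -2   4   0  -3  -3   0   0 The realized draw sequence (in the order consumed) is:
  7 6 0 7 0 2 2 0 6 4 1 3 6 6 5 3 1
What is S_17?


0

t=0: S=2, d=7, jump=0, S_1=2
t=1: S=2, d=6, jump=0, S_2=2
t=2: S=2, d=0, jump=0, S_3=2
t=3: S=2, d=7, jump=0, S_4=2
t=4: S=2, d=0, jump=0, S_5=2
t=5: S=2, d=2, jump=4, S_6=6
t=6: S=6, d=2, jump=4, S_7=10
t=7: S=10, d=0, jump=0, S_8=10
t=8: S=10, d=6, jump=0, S_9=10
t=9: S=10, d=4, jump=-3, S_10=7
t=10: S=7, d=1, jump=-2, S_11=5
t=11: S=5, d=3, jump=0, S_12=5
t=12: S=5, d=6, jump=0, S_13=5
t=13: S=5, d=6, jump=0, S_14=5
t=14: S=5, d=5, jump=-3, S_15=2
t=15: S=2, d=3, jump=0, S_16=2
t=16: S=2, d=1, jump=-2, S_17=0


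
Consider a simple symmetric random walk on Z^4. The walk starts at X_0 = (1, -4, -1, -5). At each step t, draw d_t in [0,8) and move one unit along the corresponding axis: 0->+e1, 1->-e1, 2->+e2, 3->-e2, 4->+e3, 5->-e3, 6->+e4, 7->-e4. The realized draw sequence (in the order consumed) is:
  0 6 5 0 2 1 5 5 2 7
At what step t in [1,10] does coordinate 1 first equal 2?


t=0: X=(1, -4, -1, -5), d=0 → +e1, X_1=(2, -4, -1, -5)
t=1: X=(2, -4, -1, -5), d=6 → +e4, X_2=(2, -4, -1, -4)
t=2: X=(2, -4, -1, -4), d=5 → -e3, X_3=(2, -4, -2, -4)
t=3: X=(2, -4, -2, -4), d=0 → +e1, X_4=(3, -4, -2, -4)
t=4: X=(3, -4, -2, -4), d=2 → +e2, X_5=(3, -3, -2, -4)
t=5: X=(3, -3, -2, -4), d=1 → -e1, X_6=(2, -3, -2, -4)
t=6: X=(2, -3, -2, -4), d=5 → -e3, X_7=(2, -3, -3, -4)
t=7: X=(2, -3, -3, -4), d=5 → -e3, X_8=(2, -3, -4, -4)
t=8: X=(2, -3, -4, -4), d=2 → +e2, X_9=(2, -2, -4, -4)
t=9: X=(2, -2, -4, -4), d=7 → -e4, X_10=(2, -2, -4, -5)

1


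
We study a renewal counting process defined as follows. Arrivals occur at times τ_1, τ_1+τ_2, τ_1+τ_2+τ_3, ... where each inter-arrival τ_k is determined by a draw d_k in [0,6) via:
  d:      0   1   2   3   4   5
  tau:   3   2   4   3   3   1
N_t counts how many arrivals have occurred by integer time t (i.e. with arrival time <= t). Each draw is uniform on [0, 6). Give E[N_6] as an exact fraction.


93313/46656

Inter-arrival values over d=0..5: [3, 2, 4, 3, 3, 1]
Each d has probability 1/6, so the pmf of τ is: f(1) = 1/6, f(2) = 1/6, f(3) = 1/2, f(4) = 1/6
Renewal equation for m(n) = E[N_n]: condition on τ_1 = k (if k <= n, one arrival plus a fresh copy on the remaining n−k steps): m(n) = F(n) + Σ_{k<=n} f(k)·m(n−k), where F(n) = P(τ <= n) and m(0) = 0
m(1) = F(1) = 1/6
m(2) = F(2) + f(1)·m(1) = 1/3 + 1/6·1/6 = 13/36
m(3) = F(3) + f(1)·m(2) + f(2)·m(1) = 5/6 + 1/6·13/36 + 1/6·1/6 = 199/216
m(4) = F(4) + f(1)·m(3) + f(2)·m(2) + f(3)·m(1) = 1 + 1/6·199/216 + 1/6·13/36 + 1/2·1/6 = 1681/1296
m(5) = F(5) + f(1)·m(4) + f(2)·m(3) + f(3)·m(2) + f(4)·m(1) = 1 + 1/6·1681/1296 + 1/6·199/216 + 1/2·13/36 + 1/6·1/6 = 12271/7776
m(6) = F(6) + f(1)·m(5) + f(2)·m(4) + f(3)·m(3) + f(4)·m(2) = 1 + 1/6·12271/7776 + 1/6·1681/1296 + 1/2·199/216 + 1/6·13/36 = 93313/46656
E[N_6] = m(6) = 93313/46656


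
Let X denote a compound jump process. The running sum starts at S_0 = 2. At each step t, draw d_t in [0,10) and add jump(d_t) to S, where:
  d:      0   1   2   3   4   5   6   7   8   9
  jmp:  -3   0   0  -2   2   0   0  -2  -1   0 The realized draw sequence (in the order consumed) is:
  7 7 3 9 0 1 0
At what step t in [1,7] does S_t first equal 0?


1

t=0: S=2, d=7, jump=-2, S_1=0
t=1: S=0, d=7, jump=-2, S_2=-2
t=2: S=-2, d=3, jump=-2, S_3=-4
t=3: S=-4, d=9, jump=0, S_4=-4
t=4: S=-4, d=0, jump=-3, S_5=-7
t=5: S=-7, d=1, jump=0, S_6=-7
t=6: S=-7, d=0, jump=-3, S_7=-10


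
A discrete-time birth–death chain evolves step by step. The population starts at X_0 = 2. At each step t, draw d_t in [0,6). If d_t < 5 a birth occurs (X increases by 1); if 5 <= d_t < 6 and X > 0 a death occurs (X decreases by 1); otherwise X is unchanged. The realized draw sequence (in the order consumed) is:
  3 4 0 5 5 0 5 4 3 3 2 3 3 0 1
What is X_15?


11

t=0: X=2, d=3 → birth, X_1=3
t=1: X=3, d=4 → birth, X_2=4
t=2: X=4, d=0 → birth, X_3=5
t=3: X=5, d=5 → death, X_4=4
t=4: X=4, d=5 → death, X_5=3
t=5: X=3, d=0 → birth, X_6=4
t=6: X=4, d=5 → death, X_7=3
t=7: X=3, d=4 → birth, X_8=4
t=8: X=4, d=3 → birth, X_9=5
t=9: X=5, d=3 → birth, X_10=6
t=10: X=6, d=2 → birth, X_11=7
t=11: X=7, d=3 → birth, X_12=8
t=12: X=8, d=3 → birth, X_13=9
t=13: X=9, d=0 → birth, X_14=10
t=14: X=10, d=1 → birth, X_15=11


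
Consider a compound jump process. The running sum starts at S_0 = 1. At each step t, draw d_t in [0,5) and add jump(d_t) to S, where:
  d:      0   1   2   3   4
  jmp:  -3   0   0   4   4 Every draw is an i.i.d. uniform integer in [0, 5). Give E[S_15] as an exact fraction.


16

Outcome values over d=0..4: [-3, 0, 0, 4, 4]
Σy = 5, Σy² = 41, M = 5
μ = 5/5 = 1,  σ² = 41/5 − (1)² = 36/5
E[S_15] = 1 + 15·(1) = 16


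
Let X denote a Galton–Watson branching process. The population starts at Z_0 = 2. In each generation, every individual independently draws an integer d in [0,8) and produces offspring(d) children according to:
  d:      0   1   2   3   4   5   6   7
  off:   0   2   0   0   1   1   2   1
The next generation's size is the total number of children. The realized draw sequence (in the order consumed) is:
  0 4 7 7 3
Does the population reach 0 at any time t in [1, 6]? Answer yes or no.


yes

gen 0: Z_0=2, draws=[0, 4], offspring=[0, 1], Z_1=1
gen 1: Z_1=1, draws=[7], offspring=[1], Z_2=1
gen 2: Z_2=1, draws=[7], offspring=[1], Z_3=1
gen 3: Z_3=1, draws=[3], offspring=[0], Z_4=0
gen 4: Z_4=0, draws=[], offspring=[], Z_5=0
gen 5: Z_5=0, draws=[], offspring=[], Z_6=0


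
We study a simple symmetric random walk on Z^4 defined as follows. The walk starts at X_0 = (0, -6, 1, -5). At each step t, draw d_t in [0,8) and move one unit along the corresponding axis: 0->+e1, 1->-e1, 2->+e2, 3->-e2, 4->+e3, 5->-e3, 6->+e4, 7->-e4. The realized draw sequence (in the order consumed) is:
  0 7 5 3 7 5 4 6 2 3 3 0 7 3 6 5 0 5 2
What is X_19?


(3, -8, -2, -6)

t=0: X=(0, -6, 1, -5), d=0 → +e1, X_1=(1, -6, 1, -5)
t=1: X=(1, -6, 1, -5), d=7 → -e4, X_2=(1, -6, 1, -6)
t=2: X=(1, -6, 1, -6), d=5 → -e3, X_3=(1, -6, 0, -6)
t=3: X=(1, -6, 0, -6), d=3 → -e2, X_4=(1, -7, 0, -6)
t=4: X=(1, -7, 0, -6), d=7 → -e4, X_5=(1, -7, 0, -7)
t=5: X=(1, -7, 0, -7), d=5 → -e3, X_6=(1, -7, -1, -7)
t=6: X=(1, -7, -1, -7), d=4 → +e3, X_7=(1, -7, 0, -7)
t=7: X=(1, -7, 0, -7), d=6 → +e4, X_8=(1, -7, 0, -6)
t=8: X=(1, -7, 0, -6), d=2 → +e2, X_9=(1, -6, 0, -6)
t=9: X=(1, -6, 0, -6), d=3 → -e2, X_10=(1, -7, 0, -6)
t=10: X=(1, -7, 0, -6), d=3 → -e2, X_11=(1, -8, 0, -6)
t=11: X=(1, -8, 0, -6), d=0 → +e1, X_12=(2, -8, 0, -6)
t=12: X=(2, -8, 0, -6), d=7 → -e4, X_13=(2, -8, 0, -7)
t=13: X=(2, -8, 0, -7), d=3 → -e2, X_14=(2, -9, 0, -7)
t=14: X=(2, -9, 0, -7), d=6 → +e4, X_15=(2, -9, 0, -6)
t=15: X=(2, -9, 0, -6), d=5 → -e3, X_16=(2, -9, -1, -6)
t=16: X=(2, -9, -1, -6), d=0 → +e1, X_17=(3, -9, -1, -6)
t=17: X=(3, -9, -1, -6), d=5 → -e3, X_18=(3, -9, -2, -6)
t=18: X=(3, -9, -2, -6), d=2 → +e2, X_19=(3, -8, -2, -6)


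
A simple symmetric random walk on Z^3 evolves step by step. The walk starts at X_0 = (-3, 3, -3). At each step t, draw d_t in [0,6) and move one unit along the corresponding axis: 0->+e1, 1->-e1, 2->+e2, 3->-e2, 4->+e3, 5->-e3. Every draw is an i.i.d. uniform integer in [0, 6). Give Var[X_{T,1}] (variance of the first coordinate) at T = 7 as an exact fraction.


Outcome values over d=0..5: [1, -1, 0, 0, 0, 0]
Σy = 0, Σy² = 2, M = 6
μ = 0/6 = 0,  σ² = 2/6 − (0)² = 1/3
Independent increments: Var[X_7] = 7·σ² = 7·(1/3) = 7/3

7/3


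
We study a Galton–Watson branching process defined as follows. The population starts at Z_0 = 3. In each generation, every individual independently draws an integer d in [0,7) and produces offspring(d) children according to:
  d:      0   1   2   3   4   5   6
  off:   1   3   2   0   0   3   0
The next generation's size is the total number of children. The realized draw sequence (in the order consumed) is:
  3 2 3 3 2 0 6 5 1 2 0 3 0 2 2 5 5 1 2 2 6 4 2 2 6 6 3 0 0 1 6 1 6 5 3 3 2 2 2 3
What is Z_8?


gen 0: Z_0=3, draws=[3, 2, 3], offspring=[0, 2, 0], Z_1=2
gen 1: Z_1=2, draws=[3, 2], offspring=[0, 2], Z_2=2
gen 2: Z_2=2, draws=[0, 6], offspring=[1, 0], Z_3=1
gen 3: Z_3=1, draws=[5], offspring=[3], Z_4=3
gen 4: Z_4=3, draws=[1, 2, 0], offspring=[3, 2, 1], Z_5=6
gen 5: Z_5=6, draws=[3, 0, 2, 2, 5, 5], offspring=[0, 1, 2, 2, 3, 3], Z_6=11
gen 6: Z_6=11, draws=[1, 2, 2, 6, 4, 2, 2, 6, 6, 3, 0], offspring=[3, 2, 2, 0, 0, 2, 2, 0, 0, 0, 1], Z_7=12
gen 7: Z_7=12, draws=[0, 1, 6, 1, 6, 5, 3, 3, 2, 2, 2, 3], offspring=[1, 3, 0, 3, 0, 3, 0, 0, 2, 2, 2, 0], Z_8=16

16


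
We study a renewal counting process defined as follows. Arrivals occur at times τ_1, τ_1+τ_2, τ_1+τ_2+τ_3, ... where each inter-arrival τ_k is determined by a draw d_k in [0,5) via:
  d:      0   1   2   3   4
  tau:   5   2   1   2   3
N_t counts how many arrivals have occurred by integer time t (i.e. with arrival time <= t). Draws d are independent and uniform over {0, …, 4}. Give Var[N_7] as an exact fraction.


Inter-arrival values over d=0..4: [5, 2, 1, 2, 3]
Each d has probability 1/5, so the pmf of τ is: f(1) = 1/5, f(2) = 2/5, f(3) = 1/5, f(5) = 1/5
Let p_n(j) = P(N_n = j), with p_0 = [1]. Condition on τ_1: p_n(0) = P(τ > n), and for j >= 1, p_n(j) = Σ_{k<=n} f(k)·p_{n−k}(j−1)
p_1 = [4/5, 1/5]  (j = 0..1)
p_2 = [2/5, 14/25, 1/25]  (j = 0..2)
p_3 = [1/5, 3/5, 24/125, 1/125]  (j = 0..3)
p_4 = [1/5, 9/25, 48/125, 34/625, 1/625]  (j = 0..4)
p_5 = [0, 2/5, 53/125, 101/625, 44/3125, 1/3125]  (j = 0..5)
p_6 = [0, 7/25, 48/125, 173/625, 174/3125, 54/15625, 1/15625]  (j = 0..6)
p_7 = [0, 3/25, 2/5, 207/625, 409/3125, 267/15625, 64/78125, 1/78125]  (j = 0..7)
E[N_7] = Σ j·p_7(j) = 197466/78125;  E[N_7²] = Σ j²·p_7(j) = 566578/78125
Var[N_7] = 566578/78125 − (197466/78125)² = 5271085094/6103515625

5271085094/6103515625


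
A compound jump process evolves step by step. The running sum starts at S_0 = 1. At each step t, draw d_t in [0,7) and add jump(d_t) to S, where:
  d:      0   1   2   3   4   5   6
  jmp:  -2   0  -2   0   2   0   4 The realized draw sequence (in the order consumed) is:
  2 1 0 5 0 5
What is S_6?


t=0: S=1, d=2, jump=-2, S_1=-1
t=1: S=-1, d=1, jump=0, S_2=-1
t=2: S=-1, d=0, jump=-2, S_3=-3
t=3: S=-3, d=5, jump=0, S_4=-3
t=4: S=-3, d=0, jump=-2, S_5=-5
t=5: S=-5, d=5, jump=0, S_6=-5

-5


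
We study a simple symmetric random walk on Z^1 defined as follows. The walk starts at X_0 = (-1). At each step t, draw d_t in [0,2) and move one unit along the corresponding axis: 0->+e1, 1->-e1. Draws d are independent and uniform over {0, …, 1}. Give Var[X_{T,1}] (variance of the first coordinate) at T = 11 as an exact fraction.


11

Outcome values over d=0..1: [1, -1]
Σy = 0, Σy² = 2, M = 2
μ = 0/2 = 0,  σ² = 2/2 − (0)² = 1
Independent increments: Var[X_11] = 11·σ² = 11·(1) = 11


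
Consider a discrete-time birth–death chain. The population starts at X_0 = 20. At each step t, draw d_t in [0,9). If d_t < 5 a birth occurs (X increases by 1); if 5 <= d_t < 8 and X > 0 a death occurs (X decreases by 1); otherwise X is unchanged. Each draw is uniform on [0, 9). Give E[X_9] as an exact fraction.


22

X can drop by at most 1 per step and X_0 = 20 > T = 9, so X_t >= 20 − t >= 11 > 0 for every t <= 9: the floor at 0 (the 'and X > 0' condition) never binds. Hence X_9 = X_0 + Σ_{t<9} Y_t with i.i.d. increments Y_t = y(d_t) ∈ {+1, −1, 0}.
Outcome values over d=0..8: [1, 1, 1, 1, 1, -1, -1, -1, 0]
Σy = 2, Σy² = 8, M = 9
μ = 2/9 = 2/9,  σ² = 8/9 − (2/9)² = 68/81
E[X_9] = 20 + 9·(2/9) = 22


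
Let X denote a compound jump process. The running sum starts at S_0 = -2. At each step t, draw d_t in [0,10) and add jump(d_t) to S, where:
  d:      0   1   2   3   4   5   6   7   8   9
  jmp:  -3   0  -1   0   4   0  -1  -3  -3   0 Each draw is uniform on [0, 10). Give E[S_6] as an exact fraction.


-31/5

Outcome values over d=0..9: [-3, 0, -1, 0, 4, 0, -1, -3, -3, 0]
Σy = -7, Σy² = 45, M = 10
μ = -7/10 = -7/10,  σ² = 45/10 − (-7/10)² = 401/100
E[S_6] = -2 + 6·(-7/10) = -31/5


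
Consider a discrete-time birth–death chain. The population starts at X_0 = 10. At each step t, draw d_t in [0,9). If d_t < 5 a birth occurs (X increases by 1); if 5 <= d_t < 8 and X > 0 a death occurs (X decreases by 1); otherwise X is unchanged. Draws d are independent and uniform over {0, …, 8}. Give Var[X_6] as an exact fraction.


X can drop by at most 1 per step and X_0 = 10 > T = 6, so X_t >= 10 − t >= 4 > 0 for every t <= 6: the floor at 0 (the 'and X > 0' condition) never binds. Hence X_6 = X_0 + Σ_{t<6} Y_t with i.i.d. increments Y_t = y(d_t) ∈ {+1, −1, 0}.
Outcome values over d=0..8: [1, 1, 1, 1, 1, -1, -1, -1, 0]
Σy = 2, Σy² = 8, M = 9
μ = 2/9 = 2/9,  σ² = 8/9 − (2/9)² = 68/81
Independent increments: Var[X_6] = 6·σ² = 6·(68/81) = 136/27

136/27


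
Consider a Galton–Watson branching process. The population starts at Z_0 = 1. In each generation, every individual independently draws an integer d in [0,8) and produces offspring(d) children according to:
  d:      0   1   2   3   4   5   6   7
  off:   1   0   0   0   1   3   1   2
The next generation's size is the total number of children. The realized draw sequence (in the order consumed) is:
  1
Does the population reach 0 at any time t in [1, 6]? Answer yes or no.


yes

gen 0: Z_0=1, draws=[1], offspring=[0], Z_1=0
gen 1: Z_1=0, draws=[], offspring=[], Z_2=0
gen 2: Z_2=0, draws=[], offspring=[], Z_3=0
gen 3: Z_3=0, draws=[], offspring=[], Z_4=0
gen 4: Z_4=0, draws=[], offspring=[], Z_5=0
gen 5: Z_5=0, draws=[], offspring=[], Z_6=0


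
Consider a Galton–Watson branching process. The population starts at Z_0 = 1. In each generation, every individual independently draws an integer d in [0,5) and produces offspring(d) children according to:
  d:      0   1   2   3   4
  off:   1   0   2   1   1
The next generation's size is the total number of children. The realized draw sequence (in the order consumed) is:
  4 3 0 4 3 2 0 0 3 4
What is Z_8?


2

gen 0: Z_0=1, draws=[4], offspring=[1], Z_1=1
gen 1: Z_1=1, draws=[3], offspring=[1], Z_2=1
gen 2: Z_2=1, draws=[0], offspring=[1], Z_3=1
gen 3: Z_3=1, draws=[4], offspring=[1], Z_4=1
gen 4: Z_4=1, draws=[3], offspring=[1], Z_5=1
gen 5: Z_5=1, draws=[2], offspring=[2], Z_6=2
gen 6: Z_6=2, draws=[0, 0], offspring=[1, 1], Z_7=2
gen 7: Z_7=2, draws=[3, 4], offspring=[1, 1], Z_8=2


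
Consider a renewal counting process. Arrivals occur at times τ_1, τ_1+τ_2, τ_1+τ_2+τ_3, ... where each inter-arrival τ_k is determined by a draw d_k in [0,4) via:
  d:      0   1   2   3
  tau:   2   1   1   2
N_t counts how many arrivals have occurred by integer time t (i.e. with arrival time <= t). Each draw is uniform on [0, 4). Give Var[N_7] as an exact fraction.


10191/16384

Inter-arrival values over d=0..3: [2, 1, 1, 2]
Each d has probability 1/4, so the pmf of τ is: f(1) = 1/2, f(2) = 1/2
Let p_n(j) = P(N_n = j), with p_0 = [1]. Condition on τ_1: p_n(0) = P(τ > n), and for j >= 1, p_n(j) = Σ_{k<=n} f(k)·p_{n−k}(j−1)
p_1 = [1/2, 1/2]  (j = 0..1)
p_2 = [0, 3/4, 1/4]  (j = 0..2)
p_3 = [0, 1/4, 5/8, 1/8]  (j = 0..3)
p_4 = [0, 0, 1/2, 7/16, 1/16]  (j = 0..4)
p_5 = [0, 0, 1/8, 9/16, 9/32, 1/32]  (j = 0..5)
p_6 = [0, 0, 0, 5/16, 1/2, 11/64, 1/64]  (j = 0..6)
p_7 = [0, 0, 0, 1/16, 7/16, 25/64, 13/128, 1/128]  (j = 0..7)
E[N_7] = Σ j·p_7(j) = 583/128;  E[N_7²] = Σ j²·p_7(j) = 2735/128
Var[N_7] = 2735/128 − (583/128)² = 10191/16384


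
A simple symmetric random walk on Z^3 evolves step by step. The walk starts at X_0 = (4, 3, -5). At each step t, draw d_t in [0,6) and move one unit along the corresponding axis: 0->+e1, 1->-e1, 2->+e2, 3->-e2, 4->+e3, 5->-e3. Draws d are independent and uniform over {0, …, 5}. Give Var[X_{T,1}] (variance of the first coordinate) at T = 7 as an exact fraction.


Outcome values over d=0..5: [1, -1, 0, 0, 0, 0]
Σy = 0, Σy² = 2, M = 6
μ = 0/6 = 0,  σ² = 2/6 − (0)² = 1/3
Independent increments: Var[X_7] = 7·σ² = 7·(1/3) = 7/3

7/3


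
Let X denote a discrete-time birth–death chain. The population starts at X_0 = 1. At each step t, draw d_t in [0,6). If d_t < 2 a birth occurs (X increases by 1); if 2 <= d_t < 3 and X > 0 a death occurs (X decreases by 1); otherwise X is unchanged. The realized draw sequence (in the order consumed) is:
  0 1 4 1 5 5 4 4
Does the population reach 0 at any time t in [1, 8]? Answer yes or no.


t=0: X=1, d=0 → birth, X_1=2
t=1: X=2, d=1 → birth, X_2=3
t=2: X=3, d=4 → hold, X_3=3
t=3: X=3, d=1 → birth, X_4=4
t=4: X=4, d=5 → hold, X_5=4
t=5: X=4, d=5 → hold, X_6=4
t=6: X=4, d=4 → hold, X_7=4
t=7: X=4, d=4 → hold, X_8=4

no


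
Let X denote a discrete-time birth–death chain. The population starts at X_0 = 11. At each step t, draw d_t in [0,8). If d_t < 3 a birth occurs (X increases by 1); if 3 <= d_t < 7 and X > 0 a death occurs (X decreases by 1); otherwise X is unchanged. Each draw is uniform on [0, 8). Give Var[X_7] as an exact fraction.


385/64

X can drop by at most 1 per step and X_0 = 11 > T = 7, so X_t >= 11 − t >= 4 > 0 for every t <= 7: the floor at 0 (the 'and X > 0' condition) never binds. Hence X_7 = X_0 + Σ_{t<7} Y_t with i.i.d. increments Y_t = y(d_t) ∈ {+1, −1, 0}.
Outcome values over d=0..7: [1, 1, 1, -1, -1, -1, -1, 0]
Σy = -1, Σy² = 7, M = 8
μ = -1/8 = -1/8,  σ² = 7/8 − (-1/8)² = 55/64
Independent increments: Var[X_7] = 7·σ² = 7·(55/64) = 385/64


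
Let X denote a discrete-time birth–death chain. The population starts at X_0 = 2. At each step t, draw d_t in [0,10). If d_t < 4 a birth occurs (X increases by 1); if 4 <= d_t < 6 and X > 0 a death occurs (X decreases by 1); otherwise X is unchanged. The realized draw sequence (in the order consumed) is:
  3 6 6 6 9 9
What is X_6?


t=0: X=2, d=3 → birth, X_1=3
t=1: X=3, d=6 → hold, X_2=3
t=2: X=3, d=6 → hold, X_3=3
t=3: X=3, d=6 → hold, X_4=3
t=4: X=3, d=9 → hold, X_5=3
t=5: X=3, d=9 → hold, X_6=3

3
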